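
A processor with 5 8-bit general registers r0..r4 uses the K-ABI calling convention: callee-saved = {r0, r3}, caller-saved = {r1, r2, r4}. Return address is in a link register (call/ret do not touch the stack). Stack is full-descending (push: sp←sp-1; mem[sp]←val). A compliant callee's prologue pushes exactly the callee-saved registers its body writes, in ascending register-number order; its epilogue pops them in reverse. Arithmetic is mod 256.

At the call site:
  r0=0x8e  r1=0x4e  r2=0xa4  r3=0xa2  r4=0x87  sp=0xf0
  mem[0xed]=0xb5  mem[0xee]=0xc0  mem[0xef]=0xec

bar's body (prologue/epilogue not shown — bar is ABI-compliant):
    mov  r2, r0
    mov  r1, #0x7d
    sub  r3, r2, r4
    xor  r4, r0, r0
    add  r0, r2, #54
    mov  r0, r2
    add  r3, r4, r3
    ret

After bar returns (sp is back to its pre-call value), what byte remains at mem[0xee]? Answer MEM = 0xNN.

prologue: push r0 -> mem[0xef]=0x8e, sp=0xef
prologue: push r3 -> mem[0xee]=0xa2, sp=0xee
body[0] mov  r2, r0 -> r2=0x8e
body[1] mov  r1, #0x7d -> r1=0x7d
body[2] sub  r3, r2, r4 -> r3=0x07
body[3] xor  r4, r0, r0 -> r4=0x00
body[4] add  r0, r2, #54 -> r0=0xc4
body[5] mov  r0, r2 -> r0=0x8e
body[6] add  r3, r4, r3 -> r3=0x07
epilogue: pop r3=0xa2, sp=0xef
epilogue: pop r0=0x8e, sp=0xf0
prologue pushed ['r0', 'r3'] at ['0xef', '0xee']

MEM = 0xa2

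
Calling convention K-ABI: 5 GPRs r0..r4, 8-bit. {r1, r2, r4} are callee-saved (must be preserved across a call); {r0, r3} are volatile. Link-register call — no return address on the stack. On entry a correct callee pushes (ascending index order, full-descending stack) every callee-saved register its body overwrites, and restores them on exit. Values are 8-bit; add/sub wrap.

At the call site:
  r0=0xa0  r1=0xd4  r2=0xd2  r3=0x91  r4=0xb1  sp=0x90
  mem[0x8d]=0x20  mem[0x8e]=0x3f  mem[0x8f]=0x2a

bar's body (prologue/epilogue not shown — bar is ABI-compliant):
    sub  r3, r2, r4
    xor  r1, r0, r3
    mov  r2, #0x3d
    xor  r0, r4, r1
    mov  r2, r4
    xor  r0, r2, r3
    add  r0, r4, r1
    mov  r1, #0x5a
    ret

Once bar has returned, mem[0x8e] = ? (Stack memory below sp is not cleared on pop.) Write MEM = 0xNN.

prologue: push r1 → mem[0x8f]=0xd4, sp=0x8f
prologue: push r2 → mem[0x8e]=0xd2, sp=0x8e
body[0] sub  r3, r2, r4 → r3=0x21
body[1] xor  r1, r0, r3 → r1=0x81
body[2] mov  r2, #0x3d → r2=0x3d
body[3] xor  r0, r4, r1 → r0=0x30
body[4] mov  r2, r4 → r2=0xb1
body[5] xor  r0, r2, r3 → r0=0x90
body[6] add  r0, r4, r1 → r0=0x32
body[7] mov  r1, #0x5a → r1=0x5a
epilogue: pop r2=0xd2, sp=0x8f
epilogue: pop r1=0xd4, sp=0x90
prologue pushed ['r1', 'r2'] at ['0x8f', '0x8e']

MEM = 0xd2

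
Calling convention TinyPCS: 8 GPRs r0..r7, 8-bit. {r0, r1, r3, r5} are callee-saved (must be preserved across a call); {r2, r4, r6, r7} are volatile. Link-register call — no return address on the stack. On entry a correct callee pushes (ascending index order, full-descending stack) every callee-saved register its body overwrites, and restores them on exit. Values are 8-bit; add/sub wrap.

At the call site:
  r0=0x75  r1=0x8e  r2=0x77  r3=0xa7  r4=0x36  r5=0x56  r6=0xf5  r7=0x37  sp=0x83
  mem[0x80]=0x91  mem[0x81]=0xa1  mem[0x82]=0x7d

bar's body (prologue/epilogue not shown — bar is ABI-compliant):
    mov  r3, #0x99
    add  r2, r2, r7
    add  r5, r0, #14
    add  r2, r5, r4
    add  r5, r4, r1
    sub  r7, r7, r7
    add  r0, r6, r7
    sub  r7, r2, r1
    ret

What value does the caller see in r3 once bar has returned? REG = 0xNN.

prologue: push r0 -> mem[0x82]=0x75, sp=0x82
prologue: push r3 -> mem[0x81]=0xa7, sp=0x81
prologue: push r5 -> mem[0x80]=0x56, sp=0x80
body[0] mov  r3, #0x99 -> r3=0x99
body[1] add  r2, r2, r7 -> r2=0xae
body[2] add  r5, r0, #14 -> r5=0x83
body[3] add  r2, r5, r4 -> r2=0xb9
body[4] add  r5, r4, r1 -> r5=0xc4
body[5] sub  r7, r7, r7 -> r7=0x00
body[6] add  r0, r6, r7 -> r0=0xf5
body[7] sub  r7, r2, r1 -> r7=0x2b
epilogue: pop r5=0x56, sp=0x81
epilogue: pop r3=0xa7, sp=0x82
epilogue: pop r0=0x75, sp=0x83
r3 is callee-saved -> restored

REG = 0xa7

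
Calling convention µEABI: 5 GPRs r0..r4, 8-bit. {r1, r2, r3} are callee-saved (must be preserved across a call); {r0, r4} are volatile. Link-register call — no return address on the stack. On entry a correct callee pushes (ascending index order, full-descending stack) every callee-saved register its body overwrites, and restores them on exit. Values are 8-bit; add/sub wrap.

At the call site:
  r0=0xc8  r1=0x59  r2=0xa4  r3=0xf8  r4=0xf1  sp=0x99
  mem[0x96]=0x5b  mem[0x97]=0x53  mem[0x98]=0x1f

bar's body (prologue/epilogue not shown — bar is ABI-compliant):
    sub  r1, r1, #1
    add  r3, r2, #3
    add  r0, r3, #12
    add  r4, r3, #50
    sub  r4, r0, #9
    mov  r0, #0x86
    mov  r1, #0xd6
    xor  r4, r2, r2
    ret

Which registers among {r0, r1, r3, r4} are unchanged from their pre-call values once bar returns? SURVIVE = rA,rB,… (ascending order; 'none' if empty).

SURVIVE = r1,r3

prologue: push r1 -> mem[0x98]=0x59, sp=0x98
prologue: push r3 -> mem[0x97]=0xf8, sp=0x97
body[0] sub  r1, r1, #1 -> r1=0x58
body[1] add  r3, r2, #3 -> r3=0xa7
body[2] add  r0, r3, #12 -> r0=0xb3
body[3] add  r4, r3, #50 -> r4=0xd9
body[4] sub  r4, r0, #9 -> r4=0xaa
body[5] mov  r0, #0x86 -> r0=0x86
body[6] mov  r1, #0xd6 -> r1=0xd6
body[7] xor  r4, r2, r2 -> r4=0x00
epilogue: pop r3=0xf8, sp=0x98
epilogue: pop r1=0x59, sp=0x99
r0: caller-saved, written=True
r1: callee-saved, written=True
r3: callee-saved, written=True
r4: caller-saved, written=True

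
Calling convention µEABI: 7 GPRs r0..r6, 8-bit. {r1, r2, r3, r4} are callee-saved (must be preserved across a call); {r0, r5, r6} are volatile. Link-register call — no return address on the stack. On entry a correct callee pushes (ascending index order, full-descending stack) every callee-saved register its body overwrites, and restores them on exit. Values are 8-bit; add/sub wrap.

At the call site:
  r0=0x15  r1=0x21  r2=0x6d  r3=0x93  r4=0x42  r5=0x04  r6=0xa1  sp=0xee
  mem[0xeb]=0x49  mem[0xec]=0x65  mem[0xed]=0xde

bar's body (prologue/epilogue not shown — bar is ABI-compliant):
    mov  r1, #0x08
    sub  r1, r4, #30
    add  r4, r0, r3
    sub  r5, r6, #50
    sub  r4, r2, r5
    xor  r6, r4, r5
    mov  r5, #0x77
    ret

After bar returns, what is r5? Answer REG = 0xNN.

REG = 0x77

prologue: push r1 → mem[0xed]=0x21, sp=0xed
prologue: push r4 → mem[0xec]=0x42, sp=0xec
body[0] mov  r1, #0x08 → r1=0x08
body[1] sub  r1, r4, #30 → r1=0x24
body[2] add  r4, r0, r3 → r4=0xa8
body[3] sub  r5, r6, #50 → r5=0x6f
body[4] sub  r4, r2, r5 → r4=0xfe
body[5] xor  r6, r4, r5 → r6=0x91
body[6] mov  r5, #0x77 → r5=0x77
epilogue: pop r4=0x42, sp=0xed
epilogue: pop r1=0x21, sp=0xee
r5 is caller-saved → body value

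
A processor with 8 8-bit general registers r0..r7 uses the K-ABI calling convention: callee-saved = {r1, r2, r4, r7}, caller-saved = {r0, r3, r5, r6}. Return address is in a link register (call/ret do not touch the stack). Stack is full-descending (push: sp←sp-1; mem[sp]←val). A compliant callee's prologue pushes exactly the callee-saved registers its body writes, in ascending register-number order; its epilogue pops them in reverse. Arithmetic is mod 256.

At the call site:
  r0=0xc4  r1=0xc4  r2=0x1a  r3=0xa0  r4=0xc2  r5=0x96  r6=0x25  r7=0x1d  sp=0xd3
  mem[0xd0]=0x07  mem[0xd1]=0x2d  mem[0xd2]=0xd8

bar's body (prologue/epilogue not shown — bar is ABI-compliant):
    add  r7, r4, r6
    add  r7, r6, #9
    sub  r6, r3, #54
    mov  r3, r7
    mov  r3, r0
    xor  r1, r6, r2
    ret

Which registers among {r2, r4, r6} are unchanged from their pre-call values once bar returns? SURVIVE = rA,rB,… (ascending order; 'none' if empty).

prologue: push r1 → mem[0xd2]=0xc4, sp=0xd2
prologue: push r7 → mem[0xd1]=0x1d, sp=0xd1
body[0] add  r7, r4, r6 → r7=0xe7
body[1] add  r7, r6, #9 → r7=0x2e
body[2] sub  r6, r3, #54 → r6=0x6a
body[3] mov  r3, r7 → r3=0x2e
body[4] mov  r3, r0 → r3=0xc4
body[5] xor  r1, r6, r2 → r1=0x70
epilogue: pop r7=0x1d, sp=0xd2
epilogue: pop r1=0xc4, sp=0xd3
r2: callee-saved, written=False
r4: callee-saved, written=False
r6: caller-saved, written=True

SURVIVE = r2,r4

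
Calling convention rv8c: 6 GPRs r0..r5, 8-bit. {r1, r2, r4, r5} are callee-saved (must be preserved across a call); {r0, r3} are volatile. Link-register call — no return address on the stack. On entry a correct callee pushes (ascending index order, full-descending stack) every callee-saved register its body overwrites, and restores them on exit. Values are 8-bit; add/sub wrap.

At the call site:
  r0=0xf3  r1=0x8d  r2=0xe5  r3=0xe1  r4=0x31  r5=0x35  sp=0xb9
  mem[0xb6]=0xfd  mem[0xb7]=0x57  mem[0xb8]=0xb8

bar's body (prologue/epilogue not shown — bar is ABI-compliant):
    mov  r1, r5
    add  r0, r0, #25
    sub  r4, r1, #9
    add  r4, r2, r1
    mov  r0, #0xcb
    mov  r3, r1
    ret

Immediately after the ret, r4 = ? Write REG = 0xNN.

REG = 0x31

prologue: push r1 → mem[0xb8]=0x8d, sp=0xb8
prologue: push r4 → mem[0xb7]=0x31, sp=0xb7
body[0] mov  r1, r5 → r1=0x35
body[1] add  r0, r0, #25 → r0=0x0c
body[2] sub  r4, r1, #9 → r4=0x2c
body[3] add  r4, r2, r1 → r4=0x1a
body[4] mov  r0, #0xcb → r0=0xcb
body[5] mov  r3, r1 → r3=0x35
epilogue: pop r4=0x31, sp=0xb8
epilogue: pop r1=0x8d, sp=0xb9
r4 is callee-saved → restored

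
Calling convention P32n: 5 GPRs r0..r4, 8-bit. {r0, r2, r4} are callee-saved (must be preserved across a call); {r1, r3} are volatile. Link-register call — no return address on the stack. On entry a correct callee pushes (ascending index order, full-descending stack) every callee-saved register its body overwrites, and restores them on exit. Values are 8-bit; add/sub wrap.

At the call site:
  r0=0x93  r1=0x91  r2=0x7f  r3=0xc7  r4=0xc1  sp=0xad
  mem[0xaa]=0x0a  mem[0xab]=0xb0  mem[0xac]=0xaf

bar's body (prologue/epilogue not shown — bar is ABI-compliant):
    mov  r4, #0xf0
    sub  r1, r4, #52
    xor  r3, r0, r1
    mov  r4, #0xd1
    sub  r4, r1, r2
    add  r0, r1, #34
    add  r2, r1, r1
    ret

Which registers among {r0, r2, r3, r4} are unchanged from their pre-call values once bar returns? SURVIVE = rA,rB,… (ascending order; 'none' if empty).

prologue: push r0 -> mem[0xac]=0x93, sp=0xac
prologue: push r2 -> mem[0xab]=0x7f, sp=0xab
prologue: push r4 -> mem[0xaa]=0xc1, sp=0xaa
body[0] mov  r4, #0xf0 -> r4=0xf0
body[1] sub  r1, r4, #52 -> r1=0xbc
body[2] xor  r3, r0, r1 -> r3=0x2f
body[3] mov  r4, #0xd1 -> r4=0xd1
body[4] sub  r4, r1, r2 -> r4=0x3d
body[5] add  r0, r1, #34 -> r0=0xde
body[6] add  r2, r1, r1 -> r2=0x78
epilogue: pop r4=0xc1, sp=0xab
epilogue: pop r2=0x7f, sp=0xac
epilogue: pop r0=0x93, sp=0xad
r0: callee-saved, written=True
r2: callee-saved, written=True
r3: caller-saved, written=True
r4: callee-saved, written=True

SURVIVE = r0,r2,r4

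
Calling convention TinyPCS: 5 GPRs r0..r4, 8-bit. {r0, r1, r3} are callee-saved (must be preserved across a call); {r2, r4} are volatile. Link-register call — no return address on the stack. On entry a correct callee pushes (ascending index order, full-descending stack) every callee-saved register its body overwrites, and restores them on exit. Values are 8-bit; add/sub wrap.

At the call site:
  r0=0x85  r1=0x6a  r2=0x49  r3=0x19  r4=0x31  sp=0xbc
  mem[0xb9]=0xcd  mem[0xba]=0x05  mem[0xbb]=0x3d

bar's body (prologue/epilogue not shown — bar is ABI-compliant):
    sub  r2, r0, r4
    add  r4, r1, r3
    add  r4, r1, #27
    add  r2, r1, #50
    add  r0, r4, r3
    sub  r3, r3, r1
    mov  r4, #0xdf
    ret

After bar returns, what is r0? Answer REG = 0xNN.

prologue: push r0 -> mem[0xbb]=0x85, sp=0xbb
prologue: push r3 -> mem[0xba]=0x19, sp=0xba
body[0] sub  r2, r0, r4 -> r2=0x54
body[1] add  r4, r1, r3 -> r4=0x83
body[2] add  r4, r1, #27 -> r4=0x85
body[3] add  r2, r1, #50 -> r2=0x9c
body[4] add  r0, r4, r3 -> r0=0x9e
body[5] sub  r3, r3, r1 -> r3=0xaf
body[6] mov  r4, #0xdf -> r4=0xdf
epilogue: pop r3=0x19, sp=0xbb
epilogue: pop r0=0x85, sp=0xbc
r0 is callee-saved -> restored

REG = 0x85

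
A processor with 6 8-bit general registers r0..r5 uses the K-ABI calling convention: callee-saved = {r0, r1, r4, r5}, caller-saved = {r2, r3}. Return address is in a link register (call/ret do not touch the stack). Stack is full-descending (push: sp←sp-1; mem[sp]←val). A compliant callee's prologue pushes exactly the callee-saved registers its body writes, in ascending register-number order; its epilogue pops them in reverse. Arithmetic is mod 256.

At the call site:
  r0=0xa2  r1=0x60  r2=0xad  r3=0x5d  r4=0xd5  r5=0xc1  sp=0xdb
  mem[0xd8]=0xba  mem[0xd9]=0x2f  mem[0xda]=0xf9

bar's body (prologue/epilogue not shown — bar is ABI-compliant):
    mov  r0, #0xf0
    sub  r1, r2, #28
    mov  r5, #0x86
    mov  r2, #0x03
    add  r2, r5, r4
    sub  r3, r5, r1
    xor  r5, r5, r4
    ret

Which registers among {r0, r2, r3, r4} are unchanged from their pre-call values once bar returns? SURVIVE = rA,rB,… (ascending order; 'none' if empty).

prologue: push r0 → mem[0xda]=0xa2, sp=0xda
prologue: push r1 → mem[0xd9]=0x60, sp=0xd9
prologue: push r5 → mem[0xd8]=0xc1, sp=0xd8
body[0] mov  r0, #0xf0 → r0=0xf0
body[1] sub  r1, r2, #28 → r1=0x91
body[2] mov  r5, #0x86 → r5=0x86
body[3] mov  r2, #0x03 → r2=0x03
body[4] add  r2, r5, r4 → r2=0x5b
body[5] sub  r3, r5, r1 → r3=0xf5
body[6] xor  r5, r5, r4 → r5=0x53
epilogue: pop r5=0xc1, sp=0xd9
epilogue: pop r1=0x60, sp=0xda
epilogue: pop r0=0xa2, sp=0xdb
r0: callee-saved, written=True
r2: caller-saved, written=True
r3: caller-saved, written=True
r4: callee-saved, written=False

SURVIVE = r0,r4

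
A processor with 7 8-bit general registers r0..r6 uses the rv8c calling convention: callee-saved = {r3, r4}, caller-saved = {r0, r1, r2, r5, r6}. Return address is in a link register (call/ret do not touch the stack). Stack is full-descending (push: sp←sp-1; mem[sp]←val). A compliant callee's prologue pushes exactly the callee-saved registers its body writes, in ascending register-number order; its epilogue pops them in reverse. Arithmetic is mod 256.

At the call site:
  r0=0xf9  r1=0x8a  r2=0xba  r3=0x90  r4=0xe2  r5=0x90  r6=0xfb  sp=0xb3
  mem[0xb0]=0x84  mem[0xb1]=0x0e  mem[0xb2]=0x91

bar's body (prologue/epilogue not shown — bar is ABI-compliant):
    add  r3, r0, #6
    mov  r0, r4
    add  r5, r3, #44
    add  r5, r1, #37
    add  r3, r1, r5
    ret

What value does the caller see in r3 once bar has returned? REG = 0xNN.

prologue: push r3 → mem[0xb2]=0x90, sp=0xb2
body[0] add  r3, r0, #6 → r3=0xff
body[1] mov  r0, r4 → r0=0xe2
body[2] add  r5, r3, #44 → r5=0x2b
body[3] add  r5, r1, #37 → r5=0xaf
body[4] add  r3, r1, r5 → r3=0x39
epilogue: pop r3=0x90, sp=0xb3
r3 is callee-saved → restored

REG = 0x90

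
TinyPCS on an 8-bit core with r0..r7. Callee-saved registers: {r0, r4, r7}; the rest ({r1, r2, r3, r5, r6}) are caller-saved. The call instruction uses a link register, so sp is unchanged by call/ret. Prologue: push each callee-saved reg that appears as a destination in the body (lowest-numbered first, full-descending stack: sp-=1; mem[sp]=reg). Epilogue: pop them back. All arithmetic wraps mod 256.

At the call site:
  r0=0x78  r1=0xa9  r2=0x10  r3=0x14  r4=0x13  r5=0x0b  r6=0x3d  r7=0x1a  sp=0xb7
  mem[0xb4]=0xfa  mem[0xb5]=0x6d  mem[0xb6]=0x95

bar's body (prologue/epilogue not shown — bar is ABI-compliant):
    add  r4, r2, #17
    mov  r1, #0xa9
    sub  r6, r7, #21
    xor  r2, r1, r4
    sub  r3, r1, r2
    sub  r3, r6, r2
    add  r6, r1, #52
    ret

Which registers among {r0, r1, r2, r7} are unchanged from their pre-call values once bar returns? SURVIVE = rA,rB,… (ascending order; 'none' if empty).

prologue: push r4 -> mem[0xb6]=0x13, sp=0xb6
body[0] add  r4, r2, #17 -> r4=0x21
body[1] mov  r1, #0xa9 -> r1=0xa9
body[2] sub  r6, r7, #21 -> r6=0x05
body[3] xor  r2, r1, r4 -> r2=0x88
body[4] sub  r3, r1, r2 -> r3=0x21
body[5] sub  r3, r6, r2 -> r3=0x7d
body[6] add  r6, r1, #52 -> r6=0xdd
epilogue: pop r4=0x13, sp=0xb7
r0: callee-saved, written=False
r1: caller-saved, written=True
r2: caller-saved, written=True
r7: callee-saved, written=False

SURVIVE = r0,r1,r7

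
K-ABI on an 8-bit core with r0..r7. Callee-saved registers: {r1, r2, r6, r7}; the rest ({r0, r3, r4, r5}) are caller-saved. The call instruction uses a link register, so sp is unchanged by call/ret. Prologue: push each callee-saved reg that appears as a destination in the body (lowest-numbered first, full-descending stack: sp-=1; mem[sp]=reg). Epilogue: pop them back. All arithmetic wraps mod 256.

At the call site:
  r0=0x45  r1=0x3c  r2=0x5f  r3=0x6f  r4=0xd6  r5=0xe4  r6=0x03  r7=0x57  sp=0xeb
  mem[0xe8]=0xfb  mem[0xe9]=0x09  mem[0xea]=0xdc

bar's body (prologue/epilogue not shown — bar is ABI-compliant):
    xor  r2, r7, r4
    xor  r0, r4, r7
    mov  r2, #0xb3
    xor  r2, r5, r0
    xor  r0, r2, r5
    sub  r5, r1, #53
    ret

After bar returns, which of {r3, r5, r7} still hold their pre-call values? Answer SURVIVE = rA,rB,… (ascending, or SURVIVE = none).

SURVIVE = r3,r7

prologue: push r2 → mem[0xea]=0x5f, sp=0xea
body[0] xor  r2, r7, r4 → r2=0x81
body[1] xor  r0, r4, r7 → r0=0x81
body[2] mov  r2, #0xb3 → r2=0xb3
body[3] xor  r2, r5, r0 → r2=0x65
body[4] xor  r0, r2, r5 → r0=0x81
body[5] sub  r5, r1, #53 → r5=0x07
epilogue: pop r2=0x5f, sp=0xeb
r3: caller-saved, written=False
r5: caller-saved, written=True
r7: callee-saved, written=False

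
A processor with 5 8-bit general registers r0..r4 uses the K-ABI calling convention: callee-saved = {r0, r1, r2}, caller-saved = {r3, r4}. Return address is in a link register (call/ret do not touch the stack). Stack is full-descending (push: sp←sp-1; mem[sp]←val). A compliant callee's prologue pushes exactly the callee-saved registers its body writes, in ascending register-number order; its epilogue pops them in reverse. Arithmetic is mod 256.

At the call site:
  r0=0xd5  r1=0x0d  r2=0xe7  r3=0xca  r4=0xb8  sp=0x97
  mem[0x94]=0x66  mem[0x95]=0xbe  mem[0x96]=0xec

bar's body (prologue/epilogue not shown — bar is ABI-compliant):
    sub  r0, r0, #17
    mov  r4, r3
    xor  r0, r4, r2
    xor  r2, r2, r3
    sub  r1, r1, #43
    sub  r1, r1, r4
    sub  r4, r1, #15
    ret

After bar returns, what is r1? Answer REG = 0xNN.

prologue: push r0 → mem[0x96]=0xd5, sp=0x96
prologue: push r1 → mem[0x95]=0x0d, sp=0x95
prologue: push r2 → mem[0x94]=0xe7, sp=0x94
body[0] sub  r0, r0, #17 → r0=0xc4
body[1] mov  r4, r3 → r4=0xca
body[2] xor  r0, r4, r2 → r0=0x2d
body[3] xor  r2, r2, r3 → r2=0x2d
body[4] sub  r1, r1, #43 → r1=0xe2
body[5] sub  r1, r1, r4 → r1=0x18
body[6] sub  r4, r1, #15 → r4=0x09
epilogue: pop r2=0xe7, sp=0x95
epilogue: pop r1=0x0d, sp=0x96
epilogue: pop r0=0xd5, sp=0x97
r1 is callee-saved → restored

REG = 0x0d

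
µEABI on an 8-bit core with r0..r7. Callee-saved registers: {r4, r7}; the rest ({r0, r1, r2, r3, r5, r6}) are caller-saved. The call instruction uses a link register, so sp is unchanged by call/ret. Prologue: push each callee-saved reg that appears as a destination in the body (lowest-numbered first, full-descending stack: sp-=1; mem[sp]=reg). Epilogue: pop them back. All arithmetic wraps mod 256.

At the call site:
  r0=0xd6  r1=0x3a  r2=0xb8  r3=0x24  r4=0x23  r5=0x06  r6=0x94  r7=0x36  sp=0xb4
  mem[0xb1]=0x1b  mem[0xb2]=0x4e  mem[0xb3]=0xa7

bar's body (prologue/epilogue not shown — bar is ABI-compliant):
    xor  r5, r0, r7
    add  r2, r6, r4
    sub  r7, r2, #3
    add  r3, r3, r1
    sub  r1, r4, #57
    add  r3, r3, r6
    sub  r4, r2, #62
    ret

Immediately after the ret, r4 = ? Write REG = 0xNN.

REG = 0x23

prologue: push r4 → mem[0xb3]=0x23, sp=0xb3
prologue: push r7 → mem[0xb2]=0x36, sp=0xb2
body[0] xor  r5, r0, r7 → r5=0xe0
body[1] add  r2, r6, r4 → r2=0xb7
body[2] sub  r7, r2, #3 → r7=0xb4
body[3] add  r3, r3, r1 → r3=0x5e
body[4] sub  r1, r4, #57 → r1=0xea
body[5] add  r3, r3, r6 → r3=0xf2
body[6] sub  r4, r2, #62 → r4=0x79
epilogue: pop r7=0x36, sp=0xb3
epilogue: pop r4=0x23, sp=0xb4
r4 is callee-saved → restored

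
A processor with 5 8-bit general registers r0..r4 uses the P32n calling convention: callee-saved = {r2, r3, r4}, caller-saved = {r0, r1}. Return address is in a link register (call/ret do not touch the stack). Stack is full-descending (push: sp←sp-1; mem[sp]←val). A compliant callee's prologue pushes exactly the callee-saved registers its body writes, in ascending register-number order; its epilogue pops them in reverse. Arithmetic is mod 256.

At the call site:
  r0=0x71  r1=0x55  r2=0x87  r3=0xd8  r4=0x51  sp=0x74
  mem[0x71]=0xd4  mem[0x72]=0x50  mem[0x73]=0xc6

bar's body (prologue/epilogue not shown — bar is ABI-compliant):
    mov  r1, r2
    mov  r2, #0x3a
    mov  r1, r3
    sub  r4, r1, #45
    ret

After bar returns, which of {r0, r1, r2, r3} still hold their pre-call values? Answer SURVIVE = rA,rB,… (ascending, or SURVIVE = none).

prologue: push r2 -> mem[0x73]=0x87, sp=0x73
prologue: push r4 -> mem[0x72]=0x51, sp=0x72
body[0] mov  r1, r2 -> r1=0x87
body[1] mov  r2, #0x3a -> r2=0x3a
body[2] mov  r1, r3 -> r1=0xd8
body[3] sub  r4, r1, #45 -> r4=0xab
epilogue: pop r4=0x51, sp=0x73
epilogue: pop r2=0x87, sp=0x74
r0: caller-saved, written=False
r1: caller-saved, written=True
r2: callee-saved, written=True
r3: callee-saved, written=False

SURVIVE = r0,r2,r3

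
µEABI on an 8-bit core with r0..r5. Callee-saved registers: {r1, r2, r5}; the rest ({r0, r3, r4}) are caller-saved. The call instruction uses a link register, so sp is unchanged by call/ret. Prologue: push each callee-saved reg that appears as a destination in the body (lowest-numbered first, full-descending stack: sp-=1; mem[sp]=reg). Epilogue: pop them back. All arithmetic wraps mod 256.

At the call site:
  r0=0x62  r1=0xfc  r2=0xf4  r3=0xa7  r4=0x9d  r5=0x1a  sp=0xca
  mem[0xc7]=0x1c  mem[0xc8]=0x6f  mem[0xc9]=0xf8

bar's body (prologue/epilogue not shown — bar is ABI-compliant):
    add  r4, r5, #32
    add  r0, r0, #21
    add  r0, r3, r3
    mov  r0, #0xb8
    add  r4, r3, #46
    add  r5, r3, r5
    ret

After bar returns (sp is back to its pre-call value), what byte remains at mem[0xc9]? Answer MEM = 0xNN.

prologue: push r5 → mem[0xc9]=0x1a, sp=0xc9
body[0] add  r4, r5, #32 → r4=0x3a
body[1] add  r0, r0, #21 → r0=0x77
body[2] add  r0, r3, r3 → r0=0x4e
body[3] mov  r0, #0xb8 → r0=0xb8
body[4] add  r4, r3, #46 → r4=0xd5
body[5] add  r5, r3, r5 → r5=0xc1
epilogue: pop r5=0x1a, sp=0xca
prologue pushed ['r5'] at ['0xc9']

MEM = 0x1a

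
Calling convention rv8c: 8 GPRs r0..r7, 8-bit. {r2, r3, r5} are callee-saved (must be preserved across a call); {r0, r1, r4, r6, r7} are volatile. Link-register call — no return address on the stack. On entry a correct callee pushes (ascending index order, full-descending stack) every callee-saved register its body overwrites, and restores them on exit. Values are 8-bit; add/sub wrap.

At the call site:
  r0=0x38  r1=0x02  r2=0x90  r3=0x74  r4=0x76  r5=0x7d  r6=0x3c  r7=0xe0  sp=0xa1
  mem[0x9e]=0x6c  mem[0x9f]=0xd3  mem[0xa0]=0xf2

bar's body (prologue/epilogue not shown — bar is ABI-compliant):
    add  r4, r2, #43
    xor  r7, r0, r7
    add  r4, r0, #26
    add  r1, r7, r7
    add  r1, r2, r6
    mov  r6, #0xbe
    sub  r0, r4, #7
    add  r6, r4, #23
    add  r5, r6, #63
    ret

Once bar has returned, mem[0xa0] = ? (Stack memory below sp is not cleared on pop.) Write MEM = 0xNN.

prologue: push r5 → mem[0xa0]=0x7d, sp=0xa0
body[0] add  r4, r2, #43 → r4=0xbb
body[1] xor  r7, r0, r7 → r7=0xd8
body[2] add  r4, r0, #26 → r4=0x52
body[3] add  r1, r7, r7 → r1=0xb0
body[4] add  r1, r2, r6 → r1=0xcc
body[5] mov  r6, #0xbe → r6=0xbe
body[6] sub  r0, r4, #7 → r0=0x4b
body[7] add  r6, r4, #23 → r6=0x69
body[8] add  r5, r6, #63 → r5=0xa8
epilogue: pop r5=0x7d, sp=0xa1
prologue pushed ['r5'] at ['0xa0']

MEM = 0x7d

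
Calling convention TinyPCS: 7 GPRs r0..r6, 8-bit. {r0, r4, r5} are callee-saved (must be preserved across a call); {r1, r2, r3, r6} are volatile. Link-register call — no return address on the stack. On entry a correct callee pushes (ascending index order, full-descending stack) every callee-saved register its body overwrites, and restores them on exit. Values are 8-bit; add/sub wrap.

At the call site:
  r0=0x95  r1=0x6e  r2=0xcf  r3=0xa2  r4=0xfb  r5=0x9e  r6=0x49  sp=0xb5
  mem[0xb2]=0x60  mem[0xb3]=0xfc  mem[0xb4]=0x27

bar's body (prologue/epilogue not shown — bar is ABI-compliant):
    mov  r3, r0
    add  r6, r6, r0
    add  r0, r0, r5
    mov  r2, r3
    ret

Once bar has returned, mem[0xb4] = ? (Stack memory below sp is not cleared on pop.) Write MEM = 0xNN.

MEM = 0x95

prologue: push r0 → mem[0xb4]=0x95, sp=0xb4
body[0] mov  r3, r0 → r3=0x95
body[1] add  r6, r6, r0 → r6=0xde
body[2] add  r0, r0, r5 → r0=0x33
body[3] mov  r2, r3 → r2=0x95
epilogue: pop r0=0x95, sp=0xb5
prologue pushed ['r0'] at ['0xb4']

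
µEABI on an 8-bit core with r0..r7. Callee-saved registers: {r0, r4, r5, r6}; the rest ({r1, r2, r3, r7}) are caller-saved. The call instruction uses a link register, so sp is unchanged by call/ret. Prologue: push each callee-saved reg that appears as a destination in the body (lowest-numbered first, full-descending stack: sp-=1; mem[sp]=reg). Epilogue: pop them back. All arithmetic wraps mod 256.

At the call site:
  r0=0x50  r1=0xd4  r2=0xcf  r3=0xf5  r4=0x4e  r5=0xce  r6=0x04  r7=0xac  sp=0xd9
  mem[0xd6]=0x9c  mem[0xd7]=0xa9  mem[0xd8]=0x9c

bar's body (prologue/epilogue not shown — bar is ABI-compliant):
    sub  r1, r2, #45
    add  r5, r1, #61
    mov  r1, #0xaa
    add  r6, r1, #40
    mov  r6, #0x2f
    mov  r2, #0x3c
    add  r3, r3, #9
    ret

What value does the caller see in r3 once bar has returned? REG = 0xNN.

prologue: push r5 → mem[0xd8]=0xce, sp=0xd8
prologue: push r6 → mem[0xd7]=0x04, sp=0xd7
body[0] sub  r1, r2, #45 → r1=0xa2
body[1] add  r5, r1, #61 → r5=0xdf
body[2] mov  r1, #0xaa → r1=0xaa
body[3] add  r6, r1, #40 → r6=0xd2
body[4] mov  r6, #0x2f → r6=0x2f
body[5] mov  r2, #0x3c → r2=0x3c
body[6] add  r3, r3, #9 → r3=0xfe
epilogue: pop r6=0x04, sp=0xd8
epilogue: pop r5=0xce, sp=0xd9
r3 is caller-saved → body value

REG = 0xfe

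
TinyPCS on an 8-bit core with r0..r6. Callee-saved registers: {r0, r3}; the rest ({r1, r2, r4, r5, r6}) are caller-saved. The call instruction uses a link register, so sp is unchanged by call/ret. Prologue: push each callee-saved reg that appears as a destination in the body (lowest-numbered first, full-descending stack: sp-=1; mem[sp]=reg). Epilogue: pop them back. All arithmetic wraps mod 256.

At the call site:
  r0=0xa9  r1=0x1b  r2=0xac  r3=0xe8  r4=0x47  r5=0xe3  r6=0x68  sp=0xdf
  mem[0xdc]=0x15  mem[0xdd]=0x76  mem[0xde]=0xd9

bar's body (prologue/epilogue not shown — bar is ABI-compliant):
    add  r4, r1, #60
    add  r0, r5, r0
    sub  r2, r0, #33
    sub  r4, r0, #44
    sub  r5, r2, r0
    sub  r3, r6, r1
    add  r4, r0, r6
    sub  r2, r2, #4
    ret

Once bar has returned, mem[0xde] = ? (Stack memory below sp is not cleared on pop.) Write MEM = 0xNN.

MEM = 0xa9

prologue: push r0 → mem[0xde]=0xa9, sp=0xde
prologue: push r3 → mem[0xdd]=0xe8, sp=0xdd
body[0] add  r4, r1, #60 → r4=0x57
body[1] add  r0, r5, r0 → r0=0x8c
body[2] sub  r2, r0, #33 → r2=0x6b
body[3] sub  r4, r0, #44 → r4=0x60
body[4] sub  r5, r2, r0 → r5=0xdf
body[5] sub  r3, r6, r1 → r3=0x4d
body[6] add  r4, r0, r6 → r4=0xf4
body[7] sub  r2, r2, #4 → r2=0x67
epilogue: pop r3=0xe8, sp=0xde
epilogue: pop r0=0xa9, sp=0xdf
prologue pushed ['r0', 'r3'] at ['0xde', '0xdd']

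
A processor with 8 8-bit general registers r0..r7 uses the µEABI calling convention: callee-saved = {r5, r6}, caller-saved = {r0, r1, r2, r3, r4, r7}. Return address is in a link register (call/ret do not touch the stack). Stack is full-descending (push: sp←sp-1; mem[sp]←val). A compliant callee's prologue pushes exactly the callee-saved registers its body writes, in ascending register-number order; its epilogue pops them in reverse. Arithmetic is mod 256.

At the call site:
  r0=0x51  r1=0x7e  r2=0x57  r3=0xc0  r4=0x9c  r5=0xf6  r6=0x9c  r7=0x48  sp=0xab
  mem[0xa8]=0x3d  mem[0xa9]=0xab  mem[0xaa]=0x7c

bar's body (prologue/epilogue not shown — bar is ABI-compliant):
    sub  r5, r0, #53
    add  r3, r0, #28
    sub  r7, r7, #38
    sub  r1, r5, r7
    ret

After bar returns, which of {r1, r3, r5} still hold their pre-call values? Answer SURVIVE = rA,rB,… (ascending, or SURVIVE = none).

SURVIVE = r5

prologue: push r5 -> mem[0xaa]=0xf6, sp=0xaa
body[0] sub  r5, r0, #53 -> r5=0x1c
body[1] add  r3, r0, #28 -> r3=0x6d
body[2] sub  r7, r7, #38 -> r7=0x22
body[3] sub  r1, r5, r7 -> r1=0xfa
epilogue: pop r5=0xf6, sp=0xab
r1: caller-saved, written=True
r3: caller-saved, written=True
r5: callee-saved, written=True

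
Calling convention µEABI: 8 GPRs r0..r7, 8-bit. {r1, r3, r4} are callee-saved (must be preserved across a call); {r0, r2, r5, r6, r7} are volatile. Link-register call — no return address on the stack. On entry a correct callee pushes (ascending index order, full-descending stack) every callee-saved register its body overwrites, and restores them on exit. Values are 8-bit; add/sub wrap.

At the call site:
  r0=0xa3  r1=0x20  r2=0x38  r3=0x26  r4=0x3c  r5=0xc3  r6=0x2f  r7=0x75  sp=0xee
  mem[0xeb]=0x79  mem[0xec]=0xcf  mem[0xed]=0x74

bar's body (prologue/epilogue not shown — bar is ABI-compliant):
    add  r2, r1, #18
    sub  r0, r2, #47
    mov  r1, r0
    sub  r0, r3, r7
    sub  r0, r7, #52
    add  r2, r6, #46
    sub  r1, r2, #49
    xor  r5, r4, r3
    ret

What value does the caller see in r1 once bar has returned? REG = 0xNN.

prologue: push r1 -> mem[0xed]=0x20, sp=0xed
body[0] add  r2, r1, #18 -> r2=0x32
body[1] sub  r0, r2, #47 -> r0=0x03
body[2] mov  r1, r0 -> r1=0x03
body[3] sub  r0, r3, r7 -> r0=0xb1
body[4] sub  r0, r7, #52 -> r0=0x41
body[5] add  r2, r6, #46 -> r2=0x5d
body[6] sub  r1, r2, #49 -> r1=0x2c
body[7] xor  r5, r4, r3 -> r5=0x1a
epilogue: pop r1=0x20, sp=0xee
r1 is callee-saved -> restored

REG = 0x20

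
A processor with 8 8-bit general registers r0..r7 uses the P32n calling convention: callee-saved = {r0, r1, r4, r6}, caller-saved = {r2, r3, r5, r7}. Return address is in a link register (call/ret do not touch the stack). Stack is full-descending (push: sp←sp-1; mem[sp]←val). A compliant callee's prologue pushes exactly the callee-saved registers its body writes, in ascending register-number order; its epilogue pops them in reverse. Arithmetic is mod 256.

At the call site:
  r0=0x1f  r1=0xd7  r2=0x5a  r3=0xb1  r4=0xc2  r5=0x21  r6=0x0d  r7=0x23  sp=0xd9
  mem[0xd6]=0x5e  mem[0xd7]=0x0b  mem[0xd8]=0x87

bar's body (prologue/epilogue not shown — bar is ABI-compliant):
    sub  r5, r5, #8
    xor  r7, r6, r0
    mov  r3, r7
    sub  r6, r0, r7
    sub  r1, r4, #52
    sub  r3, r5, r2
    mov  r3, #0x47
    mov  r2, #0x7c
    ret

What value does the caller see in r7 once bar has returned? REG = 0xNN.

prologue: push r1 → mem[0xd8]=0xd7, sp=0xd8
prologue: push r6 → mem[0xd7]=0x0d, sp=0xd7
body[0] sub  r5, r5, #8 → r5=0x19
body[1] xor  r7, r6, r0 → r7=0x12
body[2] mov  r3, r7 → r3=0x12
body[3] sub  r6, r0, r7 → r6=0x0d
body[4] sub  r1, r4, #52 → r1=0x8e
body[5] sub  r3, r5, r2 → r3=0xbf
body[6] mov  r3, #0x47 → r3=0x47
body[7] mov  r2, #0x7c → r2=0x7c
epilogue: pop r6=0x0d, sp=0xd8
epilogue: pop r1=0xd7, sp=0xd9
r7 is caller-saved → body value

REG = 0x12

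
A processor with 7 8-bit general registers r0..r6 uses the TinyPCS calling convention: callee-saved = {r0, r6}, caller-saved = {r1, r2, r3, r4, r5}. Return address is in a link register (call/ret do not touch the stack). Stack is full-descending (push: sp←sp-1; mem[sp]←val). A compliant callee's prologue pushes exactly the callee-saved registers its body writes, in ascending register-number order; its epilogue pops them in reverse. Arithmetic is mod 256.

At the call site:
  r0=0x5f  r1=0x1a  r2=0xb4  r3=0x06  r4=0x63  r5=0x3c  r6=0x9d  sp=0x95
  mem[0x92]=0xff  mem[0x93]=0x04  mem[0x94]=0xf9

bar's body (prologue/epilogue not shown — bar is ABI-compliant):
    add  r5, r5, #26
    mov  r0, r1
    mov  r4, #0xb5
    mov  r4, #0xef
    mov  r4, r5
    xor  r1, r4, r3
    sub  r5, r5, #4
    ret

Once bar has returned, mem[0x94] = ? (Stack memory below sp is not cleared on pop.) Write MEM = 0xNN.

MEM = 0x5f

prologue: push r0 -> mem[0x94]=0x5f, sp=0x94
body[0] add  r5, r5, #26 -> r5=0x56
body[1] mov  r0, r1 -> r0=0x1a
body[2] mov  r4, #0xb5 -> r4=0xb5
body[3] mov  r4, #0xef -> r4=0xef
body[4] mov  r4, r5 -> r4=0x56
body[5] xor  r1, r4, r3 -> r1=0x50
body[6] sub  r5, r5, #4 -> r5=0x52
epilogue: pop r0=0x5f, sp=0x95
prologue pushed ['r0'] at ['0x94']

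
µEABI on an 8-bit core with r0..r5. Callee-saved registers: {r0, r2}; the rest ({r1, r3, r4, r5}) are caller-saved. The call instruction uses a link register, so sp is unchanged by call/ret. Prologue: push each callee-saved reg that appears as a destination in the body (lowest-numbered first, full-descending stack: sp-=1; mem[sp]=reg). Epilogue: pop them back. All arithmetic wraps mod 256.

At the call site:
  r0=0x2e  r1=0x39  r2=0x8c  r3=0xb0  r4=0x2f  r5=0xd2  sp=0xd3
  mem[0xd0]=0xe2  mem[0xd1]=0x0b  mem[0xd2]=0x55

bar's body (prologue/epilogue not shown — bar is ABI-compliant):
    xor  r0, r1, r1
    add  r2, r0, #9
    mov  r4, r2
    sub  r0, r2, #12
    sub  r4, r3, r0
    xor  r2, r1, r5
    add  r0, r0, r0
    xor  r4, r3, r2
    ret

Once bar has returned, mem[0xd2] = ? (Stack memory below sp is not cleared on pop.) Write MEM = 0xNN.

MEM = 0x2e

prologue: push r0 -> mem[0xd2]=0x2e, sp=0xd2
prologue: push r2 -> mem[0xd1]=0x8c, sp=0xd1
body[0] xor  r0, r1, r1 -> r0=0x00
body[1] add  r2, r0, #9 -> r2=0x09
body[2] mov  r4, r2 -> r4=0x09
body[3] sub  r0, r2, #12 -> r0=0xfd
body[4] sub  r4, r3, r0 -> r4=0xb3
body[5] xor  r2, r1, r5 -> r2=0xeb
body[6] add  r0, r0, r0 -> r0=0xfa
body[7] xor  r4, r3, r2 -> r4=0x5b
epilogue: pop r2=0x8c, sp=0xd2
epilogue: pop r0=0x2e, sp=0xd3
prologue pushed ['r0', 'r2'] at ['0xd2', '0xd1']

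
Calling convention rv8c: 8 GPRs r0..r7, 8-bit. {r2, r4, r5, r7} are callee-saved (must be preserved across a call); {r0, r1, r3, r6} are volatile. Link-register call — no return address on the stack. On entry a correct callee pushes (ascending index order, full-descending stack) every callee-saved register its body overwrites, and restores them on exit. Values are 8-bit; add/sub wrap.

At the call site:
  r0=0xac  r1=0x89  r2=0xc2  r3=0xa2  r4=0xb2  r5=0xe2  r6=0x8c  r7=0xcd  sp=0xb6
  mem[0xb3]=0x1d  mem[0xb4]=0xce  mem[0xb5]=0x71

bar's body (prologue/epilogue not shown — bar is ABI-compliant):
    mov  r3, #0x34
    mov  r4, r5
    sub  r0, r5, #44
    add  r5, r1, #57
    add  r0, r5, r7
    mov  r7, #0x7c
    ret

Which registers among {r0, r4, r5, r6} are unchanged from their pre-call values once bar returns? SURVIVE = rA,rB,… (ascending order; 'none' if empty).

SURVIVE = r4,r5,r6

prologue: push r4 -> mem[0xb5]=0xb2, sp=0xb5
prologue: push r5 -> mem[0xb4]=0xe2, sp=0xb4
prologue: push r7 -> mem[0xb3]=0xcd, sp=0xb3
body[0] mov  r3, #0x34 -> r3=0x34
body[1] mov  r4, r5 -> r4=0xe2
body[2] sub  r0, r5, #44 -> r0=0xb6
body[3] add  r5, r1, #57 -> r5=0xc2
body[4] add  r0, r5, r7 -> r0=0x8f
body[5] mov  r7, #0x7c -> r7=0x7c
epilogue: pop r7=0xcd, sp=0xb4
epilogue: pop r5=0xe2, sp=0xb5
epilogue: pop r4=0xb2, sp=0xb6
r0: caller-saved, written=True
r4: callee-saved, written=True
r5: callee-saved, written=True
r6: caller-saved, written=False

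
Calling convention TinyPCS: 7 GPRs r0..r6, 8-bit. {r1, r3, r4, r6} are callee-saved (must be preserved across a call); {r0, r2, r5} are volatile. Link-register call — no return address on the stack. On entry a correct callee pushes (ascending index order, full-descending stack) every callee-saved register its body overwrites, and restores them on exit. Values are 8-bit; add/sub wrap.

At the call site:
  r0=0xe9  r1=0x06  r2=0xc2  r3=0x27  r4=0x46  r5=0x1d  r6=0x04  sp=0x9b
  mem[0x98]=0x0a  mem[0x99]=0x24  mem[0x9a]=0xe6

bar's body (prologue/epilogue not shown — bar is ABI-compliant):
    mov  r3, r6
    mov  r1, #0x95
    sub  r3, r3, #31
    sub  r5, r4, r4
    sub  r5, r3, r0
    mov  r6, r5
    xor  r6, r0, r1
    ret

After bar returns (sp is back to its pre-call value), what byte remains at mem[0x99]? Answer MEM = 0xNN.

prologue: push r1 -> mem[0x9a]=0x06, sp=0x9a
prologue: push r3 -> mem[0x99]=0x27, sp=0x99
prologue: push r6 -> mem[0x98]=0x04, sp=0x98
body[0] mov  r3, r6 -> r3=0x04
body[1] mov  r1, #0x95 -> r1=0x95
body[2] sub  r3, r3, #31 -> r3=0xe5
body[3] sub  r5, r4, r4 -> r5=0x00
body[4] sub  r5, r3, r0 -> r5=0xfc
body[5] mov  r6, r5 -> r6=0xfc
body[6] xor  r6, r0, r1 -> r6=0x7c
epilogue: pop r6=0x04, sp=0x99
epilogue: pop r3=0x27, sp=0x9a
epilogue: pop r1=0x06, sp=0x9b
prologue pushed ['r1', 'r3', 'r6'] at ['0x9a', '0x99', '0x98']

MEM = 0x27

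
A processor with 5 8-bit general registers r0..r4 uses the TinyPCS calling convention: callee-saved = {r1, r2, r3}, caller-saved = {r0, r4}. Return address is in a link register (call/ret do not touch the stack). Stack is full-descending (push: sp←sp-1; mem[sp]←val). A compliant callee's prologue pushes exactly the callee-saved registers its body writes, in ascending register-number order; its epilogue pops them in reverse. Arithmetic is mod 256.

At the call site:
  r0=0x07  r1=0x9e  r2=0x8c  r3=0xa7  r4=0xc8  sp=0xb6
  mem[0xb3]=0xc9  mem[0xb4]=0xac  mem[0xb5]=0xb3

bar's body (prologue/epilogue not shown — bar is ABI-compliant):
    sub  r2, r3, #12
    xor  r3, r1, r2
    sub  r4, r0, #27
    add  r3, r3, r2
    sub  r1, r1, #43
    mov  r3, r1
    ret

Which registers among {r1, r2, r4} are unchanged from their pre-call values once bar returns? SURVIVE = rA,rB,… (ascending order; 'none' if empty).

prologue: push r1 -> mem[0xb5]=0x9e, sp=0xb5
prologue: push r2 -> mem[0xb4]=0x8c, sp=0xb4
prologue: push r3 -> mem[0xb3]=0xa7, sp=0xb3
body[0] sub  r2, r3, #12 -> r2=0x9b
body[1] xor  r3, r1, r2 -> r3=0x05
body[2] sub  r4, r0, #27 -> r4=0xec
body[3] add  r3, r3, r2 -> r3=0xa0
body[4] sub  r1, r1, #43 -> r1=0x73
body[5] mov  r3, r1 -> r3=0x73
epilogue: pop r3=0xa7, sp=0xb4
epilogue: pop r2=0x8c, sp=0xb5
epilogue: pop r1=0x9e, sp=0xb6
r1: callee-saved, written=True
r2: callee-saved, written=True
r4: caller-saved, written=True

SURVIVE = r1,r2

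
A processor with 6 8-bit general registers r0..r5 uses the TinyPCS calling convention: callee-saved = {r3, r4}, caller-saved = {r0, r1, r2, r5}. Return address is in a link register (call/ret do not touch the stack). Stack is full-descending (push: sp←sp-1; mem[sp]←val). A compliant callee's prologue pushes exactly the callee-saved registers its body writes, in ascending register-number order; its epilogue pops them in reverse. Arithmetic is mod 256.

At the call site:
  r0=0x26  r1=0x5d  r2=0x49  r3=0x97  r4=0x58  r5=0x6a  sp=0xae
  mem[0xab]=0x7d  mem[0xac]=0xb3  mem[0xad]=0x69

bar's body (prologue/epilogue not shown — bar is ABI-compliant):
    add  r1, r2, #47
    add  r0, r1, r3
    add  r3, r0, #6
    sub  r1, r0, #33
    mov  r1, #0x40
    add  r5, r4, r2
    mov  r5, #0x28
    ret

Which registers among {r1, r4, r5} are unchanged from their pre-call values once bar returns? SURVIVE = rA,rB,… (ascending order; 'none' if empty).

prologue: push r3 → mem[0xad]=0x97, sp=0xad
body[0] add  r1, r2, #47 → r1=0x78
body[1] add  r0, r1, r3 → r0=0x0f
body[2] add  r3, r0, #6 → r3=0x15
body[3] sub  r1, r0, #33 → r1=0xee
body[4] mov  r1, #0x40 → r1=0x40
body[5] add  r5, r4, r2 → r5=0xa1
body[6] mov  r5, #0x28 → r5=0x28
epilogue: pop r3=0x97, sp=0xae
r1: caller-saved, written=True
r4: callee-saved, written=False
r5: caller-saved, written=True

SURVIVE = r4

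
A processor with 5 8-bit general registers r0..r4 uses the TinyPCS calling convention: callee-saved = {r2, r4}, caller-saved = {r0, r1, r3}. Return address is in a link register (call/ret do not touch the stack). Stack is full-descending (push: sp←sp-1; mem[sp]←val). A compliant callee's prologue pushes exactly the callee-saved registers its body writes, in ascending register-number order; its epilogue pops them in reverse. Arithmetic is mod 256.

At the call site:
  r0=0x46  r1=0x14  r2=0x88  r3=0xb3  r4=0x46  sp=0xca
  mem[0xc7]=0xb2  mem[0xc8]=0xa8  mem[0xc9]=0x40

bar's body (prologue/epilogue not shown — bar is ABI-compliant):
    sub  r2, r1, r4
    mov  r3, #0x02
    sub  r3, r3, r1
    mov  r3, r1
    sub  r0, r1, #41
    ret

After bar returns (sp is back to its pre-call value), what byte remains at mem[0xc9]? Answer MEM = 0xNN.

prologue: push r2 -> mem[0xc9]=0x88, sp=0xc9
body[0] sub  r2, r1, r4 -> r2=0xce
body[1] mov  r3, #0x02 -> r3=0x02
body[2] sub  r3, r3, r1 -> r3=0xee
body[3] mov  r3, r1 -> r3=0x14
body[4] sub  r0, r1, #41 -> r0=0xeb
epilogue: pop r2=0x88, sp=0xca
prologue pushed ['r2'] at ['0xc9']

MEM = 0x88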